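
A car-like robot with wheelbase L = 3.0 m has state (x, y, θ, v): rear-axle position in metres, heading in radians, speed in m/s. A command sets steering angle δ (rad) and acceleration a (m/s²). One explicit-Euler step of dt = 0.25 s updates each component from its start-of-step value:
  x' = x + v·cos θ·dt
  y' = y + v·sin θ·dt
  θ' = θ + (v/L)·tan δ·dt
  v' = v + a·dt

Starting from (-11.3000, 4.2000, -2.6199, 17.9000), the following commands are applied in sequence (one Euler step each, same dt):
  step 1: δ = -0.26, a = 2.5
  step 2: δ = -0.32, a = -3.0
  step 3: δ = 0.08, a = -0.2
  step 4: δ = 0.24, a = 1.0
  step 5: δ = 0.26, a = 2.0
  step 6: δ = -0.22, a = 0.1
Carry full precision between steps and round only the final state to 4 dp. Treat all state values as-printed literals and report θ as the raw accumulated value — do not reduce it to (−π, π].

(-36.7087, 1.6407, -2.9939, 18.5000)

after step 1 (δ=-0.26, a=2.5): (-15.179722, 1.969891, -3.016715, 18.525000)
after step 2 (δ=-0.32, a=-3.0): (-19.774908, 1.393056, -3.528298, 17.775000)
after step 3 (δ=0.08, a=-0.2): (-23.890517, 3.068967, -3.409544, 17.725000)
after step 4 (δ=0.24, a=1.0): (-28.163638, 4.242171, -3.048077, 17.975000)
after step 5 (δ=0.26, a=2.0): (-32.637754, 3.822549, -2.649599, 18.475000)
after step 6 (δ=-0.22, a=0.1): (-36.708688, 1.640727, -2.993880, 18.500000)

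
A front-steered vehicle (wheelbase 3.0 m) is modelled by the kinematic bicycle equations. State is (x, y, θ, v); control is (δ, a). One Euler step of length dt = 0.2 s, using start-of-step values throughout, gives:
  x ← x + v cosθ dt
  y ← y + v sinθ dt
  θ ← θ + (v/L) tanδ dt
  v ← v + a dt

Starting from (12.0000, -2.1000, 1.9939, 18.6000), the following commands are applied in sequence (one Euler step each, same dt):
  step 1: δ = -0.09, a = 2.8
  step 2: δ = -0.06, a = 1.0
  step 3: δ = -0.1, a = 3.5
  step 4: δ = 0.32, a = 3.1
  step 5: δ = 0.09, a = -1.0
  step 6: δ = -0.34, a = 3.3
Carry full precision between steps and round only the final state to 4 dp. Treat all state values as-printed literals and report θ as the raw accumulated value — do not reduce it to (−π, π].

after step 1 (δ=-0.09, a=2.8): (10.472596, 1.291967, 1.881998, 19.160000)
after step 2 (δ=-0.06, a=1.0): (9.299228, 4.939902, 1.805266, 19.360000)
after step 3 (δ=-0.1, a=3.5): (8.399659, 8.705955, 1.675767, 20.060000)
after step 4 (δ=0.32, a=3.1): (7.979289, 12.695872, 2.118945, 20.680000)
after step 5 (δ=0.09, a=-1.0): (5.823986, 16.225909, 2.243361, 20.480000)
after step 6 (δ=-0.34, a=3.3): (3.272202, 19.429908, 1.760392, 21.140000)

(3.2722, 19.4299, 1.7604, 21.1400)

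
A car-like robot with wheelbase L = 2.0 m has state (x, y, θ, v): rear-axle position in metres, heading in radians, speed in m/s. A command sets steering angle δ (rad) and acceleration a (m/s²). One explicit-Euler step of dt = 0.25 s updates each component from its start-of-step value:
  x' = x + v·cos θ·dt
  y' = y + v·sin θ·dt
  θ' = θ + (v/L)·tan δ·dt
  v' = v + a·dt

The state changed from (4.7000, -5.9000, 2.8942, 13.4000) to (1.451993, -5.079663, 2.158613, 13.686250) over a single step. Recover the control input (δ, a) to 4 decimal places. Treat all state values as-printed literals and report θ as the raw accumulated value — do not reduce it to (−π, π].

δ = -0.4138, a = 1.1450

a = (v'−v)/dt = (0.286250)/0.25 = 1.1450
Δθ = θ'−θ = -0.735587;  (v·dt/L) = 13.4000·0.25/2.0 = 1.675000
tan δ = Δθ·L/(v·dt) = -0.439156  →  δ = -0.4138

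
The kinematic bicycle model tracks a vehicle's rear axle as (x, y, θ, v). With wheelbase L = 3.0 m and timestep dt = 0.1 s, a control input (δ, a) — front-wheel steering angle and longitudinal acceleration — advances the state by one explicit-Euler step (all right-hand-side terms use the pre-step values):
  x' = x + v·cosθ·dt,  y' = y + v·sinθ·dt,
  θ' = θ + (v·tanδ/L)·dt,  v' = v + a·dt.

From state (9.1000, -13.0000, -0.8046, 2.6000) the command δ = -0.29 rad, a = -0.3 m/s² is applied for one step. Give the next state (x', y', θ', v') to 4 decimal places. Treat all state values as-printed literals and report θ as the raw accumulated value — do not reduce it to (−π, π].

(9.2803, -13.1873, -0.8305, 2.5700)

x' = 9.1000 + 2.6000·cos(-0.8046)·0.1 = 9.2803
y' = -13.0000 + 2.6000·sin(-0.8046)·0.1 = -13.1873
θ' = -0.8046 + (2.6000/3.0)·tan(-0.29)·0.1 = -0.8305
v' = 2.6000 − 0.3000·0.1 = 2.5700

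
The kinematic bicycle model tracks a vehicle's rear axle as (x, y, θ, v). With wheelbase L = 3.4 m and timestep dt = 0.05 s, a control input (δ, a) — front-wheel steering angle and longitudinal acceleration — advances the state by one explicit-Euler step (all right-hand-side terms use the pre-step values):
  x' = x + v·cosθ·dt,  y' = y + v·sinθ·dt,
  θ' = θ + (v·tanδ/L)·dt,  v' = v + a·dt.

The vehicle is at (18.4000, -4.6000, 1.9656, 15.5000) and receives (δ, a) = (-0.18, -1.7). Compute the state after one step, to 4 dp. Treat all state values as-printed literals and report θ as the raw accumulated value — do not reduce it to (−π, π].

x' = 18.4000 + 15.5000·cos(1.9656)·0.05 = 18.1019
y' = -4.6000 + 15.5000·sin(1.9656)·0.05 = -3.8846
θ' = 1.9656 + (15.5000/3.4)·tan(-0.18)·0.05 = 1.9241
v' = 15.5000 − 1.7000·0.05 = 15.4150

(18.1019, -3.8846, 1.9241, 15.4150)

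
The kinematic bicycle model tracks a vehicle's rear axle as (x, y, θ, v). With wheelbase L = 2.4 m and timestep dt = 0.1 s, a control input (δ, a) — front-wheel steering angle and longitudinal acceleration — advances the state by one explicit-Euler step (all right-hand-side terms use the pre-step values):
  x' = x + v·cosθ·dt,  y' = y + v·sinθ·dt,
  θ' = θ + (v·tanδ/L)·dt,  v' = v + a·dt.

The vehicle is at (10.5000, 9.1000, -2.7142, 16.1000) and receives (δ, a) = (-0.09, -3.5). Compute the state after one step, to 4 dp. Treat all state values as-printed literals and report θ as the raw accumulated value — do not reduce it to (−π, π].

x' = 10.5000 + 16.1000·cos(-2.7142)·0.1 = 9.0348
y' = 9.1000 + 16.1000·sin(-2.7142)·0.1 = 8.4327
θ' = -2.7142 + (16.1000/2.4)·tan(-0.09)·0.1 = -2.7747
v' = 16.1000 − 3.5000·0.1 = 15.7500

(9.0348, 8.4327, -2.7747, 15.7500)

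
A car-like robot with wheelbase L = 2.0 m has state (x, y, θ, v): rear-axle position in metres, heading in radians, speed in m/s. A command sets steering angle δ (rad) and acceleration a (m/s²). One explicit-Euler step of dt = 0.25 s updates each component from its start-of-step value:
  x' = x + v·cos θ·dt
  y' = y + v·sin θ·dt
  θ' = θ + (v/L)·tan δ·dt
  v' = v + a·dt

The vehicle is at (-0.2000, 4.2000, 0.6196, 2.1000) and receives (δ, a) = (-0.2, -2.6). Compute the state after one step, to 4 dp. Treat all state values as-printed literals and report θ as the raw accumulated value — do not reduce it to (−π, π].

x' = -0.2000 + 2.1000·cos(0.6196)·0.25 = 0.2274
y' = 4.2000 + 2.1000·sin(0.6196)·0.25 = 4.5049
θ' = 0.6196 + (2.1000/2.0)·tan(-0.2)·0.25 = 0.5664
v' = 2.1000 − 2.6000·0.25 = 1.4500

(0.2274, 4.5049, 0.5664, 1.4500)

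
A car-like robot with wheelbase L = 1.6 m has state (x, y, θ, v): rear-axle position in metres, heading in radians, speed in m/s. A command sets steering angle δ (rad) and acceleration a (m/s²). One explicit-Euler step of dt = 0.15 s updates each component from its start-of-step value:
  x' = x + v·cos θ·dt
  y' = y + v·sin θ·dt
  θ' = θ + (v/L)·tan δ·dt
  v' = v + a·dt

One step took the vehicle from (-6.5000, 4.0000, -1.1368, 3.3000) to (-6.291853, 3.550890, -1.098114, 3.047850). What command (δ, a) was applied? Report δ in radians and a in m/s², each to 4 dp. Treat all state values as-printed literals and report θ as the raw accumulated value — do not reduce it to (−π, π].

a = (v'−v)/dt = (-0.252150)/0.15 = -1.6810
Δθ = θ'−θ = 0.038686;  (v·dt/L) = 3.3000·0.15/1.6 = 0.309375
tan δ = Δθ·L/(v·dt) = 0.125046  →  δ = 0.1244

δ = 0.1244, a = -1.6810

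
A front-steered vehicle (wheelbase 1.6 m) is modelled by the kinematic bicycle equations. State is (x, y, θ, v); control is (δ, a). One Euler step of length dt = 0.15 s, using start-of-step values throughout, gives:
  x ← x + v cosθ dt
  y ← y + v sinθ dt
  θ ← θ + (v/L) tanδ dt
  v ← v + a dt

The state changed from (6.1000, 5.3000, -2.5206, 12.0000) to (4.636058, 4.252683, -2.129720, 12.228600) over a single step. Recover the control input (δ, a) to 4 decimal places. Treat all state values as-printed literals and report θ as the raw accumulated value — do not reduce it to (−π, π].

a = (v'−v)/dt = (0.228600)/0.15 = 1.5240
Δθ = θ'−θ = 0.390880;  (v·dt/L) = 12.0000·0.15/1.6 = 1.125000
tan δ = Δθ·L/(v·dt) = 0.347449  →  δ = 0.3344

δ = 0.3344, a = 1.5240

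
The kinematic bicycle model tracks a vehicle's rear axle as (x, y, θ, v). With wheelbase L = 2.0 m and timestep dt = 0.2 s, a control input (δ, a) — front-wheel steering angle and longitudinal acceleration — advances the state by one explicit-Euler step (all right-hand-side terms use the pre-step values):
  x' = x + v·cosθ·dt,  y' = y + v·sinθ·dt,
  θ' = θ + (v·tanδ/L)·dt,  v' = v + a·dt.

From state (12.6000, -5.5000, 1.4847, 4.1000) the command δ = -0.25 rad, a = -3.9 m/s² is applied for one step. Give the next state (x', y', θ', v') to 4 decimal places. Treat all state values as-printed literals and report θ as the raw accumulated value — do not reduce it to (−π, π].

(12.6705, -4.6830, 1.3800, 3.3200)

x' = 12.6000 + 4.1000·cos(1.4847)·0.2 = 12.6705
y' = -5.5000 + 4.1000·sin(1.4847)·0.2 = -4.6830
θ' = 1.4847 + (4.1000/2.0)·tan(-0.25)·0.2 = 1.3800
v' = 4.1000 − 3.9000·0.2 = 3.3200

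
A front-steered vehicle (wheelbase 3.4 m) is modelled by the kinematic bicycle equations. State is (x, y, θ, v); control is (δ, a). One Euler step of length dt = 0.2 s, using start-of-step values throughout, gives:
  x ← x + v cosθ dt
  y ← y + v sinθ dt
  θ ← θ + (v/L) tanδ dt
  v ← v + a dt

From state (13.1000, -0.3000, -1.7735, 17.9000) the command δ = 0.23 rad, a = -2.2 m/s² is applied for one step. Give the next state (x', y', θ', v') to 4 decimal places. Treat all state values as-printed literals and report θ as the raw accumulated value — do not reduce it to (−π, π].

x' = 13.1000 + 17.9000·cos(-1.7735)·0.2 = 12.3793
y' = -0.3000 + 17.9000·sin(-1.7735)·0.2 = -3.8067
θ' = -1.7735 + (17.9000/3.4)·tan(0.23)·0.2 = -1.5270
v' = 17.9000 − 2.2000·0.2 = 17.4600

(12.3793, -3.8067, -1.5270, 17.4600)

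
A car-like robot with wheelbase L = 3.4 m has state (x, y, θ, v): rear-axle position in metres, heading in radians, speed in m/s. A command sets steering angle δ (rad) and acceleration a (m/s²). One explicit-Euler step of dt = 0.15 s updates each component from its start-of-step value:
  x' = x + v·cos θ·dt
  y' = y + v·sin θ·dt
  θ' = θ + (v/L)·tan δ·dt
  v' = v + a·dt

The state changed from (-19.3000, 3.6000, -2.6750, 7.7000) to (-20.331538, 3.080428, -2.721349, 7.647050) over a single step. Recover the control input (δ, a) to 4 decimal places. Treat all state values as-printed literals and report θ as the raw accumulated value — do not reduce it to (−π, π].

a = (v'−v)/dt = (-0.052950)/0.15 = -0.3530
Δθ = θ'−θ = -0.046349;  (v·dt/L) = 7.7000·0.15/3.4 = 0.339706
tan δ = Δθ·L/(v·dt) = -0.136439  →  δ = -0.1356

δ = -0.1356, a = -0.3530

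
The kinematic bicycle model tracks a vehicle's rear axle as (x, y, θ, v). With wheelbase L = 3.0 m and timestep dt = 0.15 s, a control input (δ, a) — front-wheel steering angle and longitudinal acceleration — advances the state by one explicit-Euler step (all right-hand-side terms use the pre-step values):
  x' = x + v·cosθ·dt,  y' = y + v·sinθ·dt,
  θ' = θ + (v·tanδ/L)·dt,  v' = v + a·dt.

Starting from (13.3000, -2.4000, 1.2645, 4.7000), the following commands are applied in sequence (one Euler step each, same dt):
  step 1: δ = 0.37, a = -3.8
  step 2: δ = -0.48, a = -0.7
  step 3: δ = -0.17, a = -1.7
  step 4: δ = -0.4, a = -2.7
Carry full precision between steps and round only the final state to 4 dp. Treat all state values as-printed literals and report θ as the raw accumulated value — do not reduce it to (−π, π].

after step 1 (δ=0.37, a=-3.8): (13.512578, -1.727813, 1.355648, 4.130000)
after step 2 (δ=-0.48, a=-0.7): (13.644837, -1.122596, 1.248142, 4.025000)
after step 3 (δ=-0.17, a=-1.7): (13.836277, -0.550001, 1.213596, 3.770000)
after step 4 (δ=-0.4, a=-2.7): (14.034006, -0.020196, 1.133899, 3.365000)

(14.0340, -0.0202, 1.1339, 3.3650)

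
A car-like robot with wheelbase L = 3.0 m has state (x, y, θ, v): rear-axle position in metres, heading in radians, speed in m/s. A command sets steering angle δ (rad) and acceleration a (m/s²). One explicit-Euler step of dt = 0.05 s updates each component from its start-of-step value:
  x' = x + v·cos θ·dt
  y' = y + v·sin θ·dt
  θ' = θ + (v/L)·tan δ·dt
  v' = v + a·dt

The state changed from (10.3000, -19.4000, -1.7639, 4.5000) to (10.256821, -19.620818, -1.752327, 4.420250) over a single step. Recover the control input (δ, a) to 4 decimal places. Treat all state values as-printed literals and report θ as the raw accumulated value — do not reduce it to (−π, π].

δ = 0.1531, a = -1.5950

a = (v'−v)/dt = (-0.079750)/0.05 = -1.5950
Δθ = θ'−θ = 0.011573;  (v·dt/L) = 4.5000·0.05/3.0 = 0.075000
tan δ = Δθ·L/(v·dt) = 0.154307  →  δ = 0.1531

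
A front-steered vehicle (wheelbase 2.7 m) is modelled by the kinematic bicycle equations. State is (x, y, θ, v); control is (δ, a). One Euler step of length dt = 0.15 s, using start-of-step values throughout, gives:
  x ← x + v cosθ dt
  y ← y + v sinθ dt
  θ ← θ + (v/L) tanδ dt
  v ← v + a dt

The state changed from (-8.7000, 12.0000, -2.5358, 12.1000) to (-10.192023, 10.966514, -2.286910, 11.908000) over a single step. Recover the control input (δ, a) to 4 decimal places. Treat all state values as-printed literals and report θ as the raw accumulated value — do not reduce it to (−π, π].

δ = 0.3546, a = -1.2800

a = (v'−v)/dt = (-0.192000)/0.15 = -1.2800
Δθ = θ'−θ = 0.248890;  (v·dt/L) = 12.1000·0.15/2.7 = 0.672222
tan δ = Δθ·L/(v·dt) = 0.370250  →  δ = 0.3546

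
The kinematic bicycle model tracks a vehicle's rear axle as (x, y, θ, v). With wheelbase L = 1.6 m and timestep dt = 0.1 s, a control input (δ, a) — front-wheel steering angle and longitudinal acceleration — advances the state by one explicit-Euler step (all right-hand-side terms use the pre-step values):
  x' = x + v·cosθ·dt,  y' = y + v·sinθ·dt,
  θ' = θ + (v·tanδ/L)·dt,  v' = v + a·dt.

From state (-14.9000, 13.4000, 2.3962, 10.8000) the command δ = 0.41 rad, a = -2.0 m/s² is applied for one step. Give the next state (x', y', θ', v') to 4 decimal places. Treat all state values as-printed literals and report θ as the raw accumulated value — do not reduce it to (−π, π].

(-15.6936, 14.1325, 2.6896, 10.6000)

x' = -14.9000 + 10.8000·cos(2.3962)·0.1 = -15.6936
y' = 13.4000 + 10.8000·sin(2.3962)·0.1 = 14.1325
θ' = 2.3962 + (10.8000/1.6)·tan(0.41)·0.1 = 2.6896
v' = 10.8000 − 2.0000·0.1 = 10.6000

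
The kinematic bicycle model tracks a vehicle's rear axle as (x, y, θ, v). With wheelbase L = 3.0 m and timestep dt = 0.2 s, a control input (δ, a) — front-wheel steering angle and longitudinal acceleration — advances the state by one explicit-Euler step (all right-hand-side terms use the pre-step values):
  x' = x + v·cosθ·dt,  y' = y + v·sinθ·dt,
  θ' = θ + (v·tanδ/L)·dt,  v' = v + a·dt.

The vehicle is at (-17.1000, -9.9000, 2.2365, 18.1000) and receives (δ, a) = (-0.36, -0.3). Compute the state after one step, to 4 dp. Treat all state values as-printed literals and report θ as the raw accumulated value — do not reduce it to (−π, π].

x' = -17.1000 + 18.1000·cos(2.2365)·0.2 = -19.3358
y' = -9.9000 + 18.1000·sin(2.2365)·0.2 = -7.0529
θ' = 2.2365 + (18.1000/3.0)·tan(-0.36)·0.2 = 1.7823
v' = 18.1000 − 0.3000·0.2 = 18.0400

(-19.3358, -7.0529, 1.7823, 18.0400)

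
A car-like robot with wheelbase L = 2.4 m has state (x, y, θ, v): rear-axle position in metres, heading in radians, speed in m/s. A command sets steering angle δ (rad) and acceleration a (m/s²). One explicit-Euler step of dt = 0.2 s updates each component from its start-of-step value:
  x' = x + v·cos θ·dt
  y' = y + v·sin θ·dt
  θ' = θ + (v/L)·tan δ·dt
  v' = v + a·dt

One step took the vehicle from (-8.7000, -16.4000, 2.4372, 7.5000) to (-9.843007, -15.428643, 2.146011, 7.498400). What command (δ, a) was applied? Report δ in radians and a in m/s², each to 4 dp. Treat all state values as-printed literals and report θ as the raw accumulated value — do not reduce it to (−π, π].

δ = -0.4360, a = -0.0080

a = (v'−v)/dt = (-0.001600)/0.2 = -0.0080
Δθ = θ'−θ = -0.291189;  (v·dt/L) = 7.5000·0.2/2.4 = 0.625000
tan δ = Δθ·L/(v·dt) = -0.465902  →  δ = -0.4360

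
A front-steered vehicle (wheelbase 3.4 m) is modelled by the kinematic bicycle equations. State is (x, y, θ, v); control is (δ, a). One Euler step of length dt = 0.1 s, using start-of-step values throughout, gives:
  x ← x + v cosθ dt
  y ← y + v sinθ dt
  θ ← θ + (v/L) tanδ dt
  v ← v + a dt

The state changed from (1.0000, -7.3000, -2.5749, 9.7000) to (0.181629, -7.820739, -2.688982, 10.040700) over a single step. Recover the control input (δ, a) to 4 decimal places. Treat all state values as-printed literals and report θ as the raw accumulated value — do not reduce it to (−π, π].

a = (v'−v)/dt = (0.340700)/0.1 = 3.4070
Δθ = θ'−θ = -0.114082;  (v·dt/L) = 9.7000·0.1/3.4 = 0.285294
tan δ = Δθ·L/(v·dt) = -0.399875  →  δ = -0.3804

δ = -0.3804, a = 3.4070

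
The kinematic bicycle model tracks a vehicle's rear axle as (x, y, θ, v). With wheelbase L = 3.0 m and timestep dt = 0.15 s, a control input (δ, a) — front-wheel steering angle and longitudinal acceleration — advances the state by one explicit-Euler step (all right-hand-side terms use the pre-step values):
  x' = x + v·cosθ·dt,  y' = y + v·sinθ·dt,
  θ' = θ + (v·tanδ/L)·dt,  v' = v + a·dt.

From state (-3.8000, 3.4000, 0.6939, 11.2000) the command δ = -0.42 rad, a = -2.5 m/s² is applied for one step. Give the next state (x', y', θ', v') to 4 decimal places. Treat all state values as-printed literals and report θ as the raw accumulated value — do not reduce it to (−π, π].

x' = -3.8000 + 11.2000·cos(0.6939)·0.15 = -2.5085
y' = 3.4000 + 11.2000·sin(0.6939)·0.15 = 4.4744
θ' = 0.6939 + (11.2000/3.0)·tan(-0.42)·0.15 = 0.4438
v' = 11.2000 − 2.5000·0.15 = 10.8250

(-2.5085, 4.4744, 0.4438, 10.8250)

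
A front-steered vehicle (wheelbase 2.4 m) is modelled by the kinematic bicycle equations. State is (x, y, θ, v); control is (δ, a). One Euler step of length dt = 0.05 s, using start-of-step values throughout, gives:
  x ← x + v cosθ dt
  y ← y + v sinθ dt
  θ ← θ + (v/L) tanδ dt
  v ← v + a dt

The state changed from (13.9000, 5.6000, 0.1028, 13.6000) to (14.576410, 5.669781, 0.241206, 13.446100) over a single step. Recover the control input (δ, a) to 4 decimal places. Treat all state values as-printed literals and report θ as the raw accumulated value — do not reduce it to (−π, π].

a = (v'−v)/dt = (-0.153900)/0.05 = -3.0780
Δθ = θ'−θ = 0.138406;  (v·dt/L) = 13.6000·0.05/2.4 = 0.283333
tan δ = Δθ·L/(v·dt) = 0.488492  →  δ = 0.4544

δ = 0.4544, a = -3.0780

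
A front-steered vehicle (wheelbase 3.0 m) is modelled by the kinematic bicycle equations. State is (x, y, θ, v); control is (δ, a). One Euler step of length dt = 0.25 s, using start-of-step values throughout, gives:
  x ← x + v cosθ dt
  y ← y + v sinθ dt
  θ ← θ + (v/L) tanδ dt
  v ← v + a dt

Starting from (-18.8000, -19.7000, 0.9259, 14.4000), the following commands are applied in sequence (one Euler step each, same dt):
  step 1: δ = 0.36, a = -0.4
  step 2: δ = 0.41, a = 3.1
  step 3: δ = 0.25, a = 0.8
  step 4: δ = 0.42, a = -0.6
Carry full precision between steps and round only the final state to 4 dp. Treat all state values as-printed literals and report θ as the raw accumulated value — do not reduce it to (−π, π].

after step 1 (δ=0.36, a=-0.4): (-16.635984, -16.823016, 1.377583, 14.300000)
after step 2 (δ=0.41, a=3.1): (-15.949537, -13.314539, 1.895519, 15.075000)
after step 3 (δ=0.25, a=0.8): (-17.151942, -9.742746, 2.216292, 15.275000)
after step 4 (δ=0.42, a=-0.6): (-19.449281, -6.692323, 2.784742, 15.125000)

(-19.4493, -6.6923, 2.7847, 15.1250)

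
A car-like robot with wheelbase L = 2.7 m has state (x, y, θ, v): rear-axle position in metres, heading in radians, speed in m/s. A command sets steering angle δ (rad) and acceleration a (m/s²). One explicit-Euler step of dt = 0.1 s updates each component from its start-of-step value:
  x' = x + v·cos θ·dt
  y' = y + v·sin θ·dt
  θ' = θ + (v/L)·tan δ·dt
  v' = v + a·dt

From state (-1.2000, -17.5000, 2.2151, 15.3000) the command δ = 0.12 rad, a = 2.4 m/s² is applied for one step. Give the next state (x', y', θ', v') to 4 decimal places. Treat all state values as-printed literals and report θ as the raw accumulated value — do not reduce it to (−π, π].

x' = -1.2000 + 15.3000·cos(2.2151)·0.1 = -2.1190
y' = -17.5000 + 15.3000·sin(2.2151)·0.1 = -16.2767
θ' = 2.2151 + (15.3000/2.7)·tan(0.12)·0.1 = 2.2834
v' = 15.3000 + 2.4000·0.1 = 15.5400

(-2.1190, -16.2767, 2.2834, 15.5400)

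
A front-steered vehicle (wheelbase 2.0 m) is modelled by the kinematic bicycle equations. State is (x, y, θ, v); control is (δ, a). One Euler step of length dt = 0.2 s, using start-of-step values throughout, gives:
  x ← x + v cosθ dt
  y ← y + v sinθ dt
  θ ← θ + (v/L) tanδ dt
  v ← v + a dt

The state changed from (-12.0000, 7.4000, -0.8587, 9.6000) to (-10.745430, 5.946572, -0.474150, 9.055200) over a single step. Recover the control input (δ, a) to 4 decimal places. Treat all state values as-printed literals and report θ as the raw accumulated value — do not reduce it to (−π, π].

a = (v'−v)/dt = (-0.544800)/0.2 = -2.7240
Δθ = θ'−θ = 0.384550;  (v·dt/L) = 9.6000·0.2/2.0 = 0.960000
tan δ = Δθ·L/(v·dt) = 0.400573  →  δ = 0.3810

δ = 0.3810, a = -2.7240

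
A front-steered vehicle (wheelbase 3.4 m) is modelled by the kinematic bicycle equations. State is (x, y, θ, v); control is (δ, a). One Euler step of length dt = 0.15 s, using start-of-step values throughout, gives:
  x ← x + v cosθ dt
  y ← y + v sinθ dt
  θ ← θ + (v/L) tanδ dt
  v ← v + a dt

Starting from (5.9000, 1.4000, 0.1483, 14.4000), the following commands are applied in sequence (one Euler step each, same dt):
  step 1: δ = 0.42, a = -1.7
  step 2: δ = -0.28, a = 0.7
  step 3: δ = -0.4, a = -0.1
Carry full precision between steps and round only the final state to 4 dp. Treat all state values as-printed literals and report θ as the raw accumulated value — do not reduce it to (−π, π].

(12.0328, 3.1416, -0.0132, 14.2350)

after step 1 (δ=0.42, a=-1.7): (8.036291, 1.719155, 0.432005, 14.145000)
after step 2 (δ=-0.28, a=0.7): (9.963112, 2.607516, 0.252558, 14.250000)
after step 3 (δ=-0.4, a=-0.1): (12.032803, 3.141638, -0.013242, 14.235000)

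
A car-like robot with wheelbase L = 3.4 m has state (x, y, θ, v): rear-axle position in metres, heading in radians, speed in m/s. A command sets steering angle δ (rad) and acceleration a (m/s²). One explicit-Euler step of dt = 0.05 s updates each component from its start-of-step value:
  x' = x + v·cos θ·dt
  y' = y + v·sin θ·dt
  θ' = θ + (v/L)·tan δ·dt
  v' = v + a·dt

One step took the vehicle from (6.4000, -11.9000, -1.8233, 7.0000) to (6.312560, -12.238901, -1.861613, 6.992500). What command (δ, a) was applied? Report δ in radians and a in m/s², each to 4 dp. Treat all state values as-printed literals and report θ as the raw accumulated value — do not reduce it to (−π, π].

a = (v'−v)/dt = (-0.007500)/0.05 = -0.1500
Δθ = θ'−θ = -0.038313;  (v·dt/L) = 7.0000·0.05/3.4 = 0.102941
tan δ = Δθ·L/(v·dt) = -0.372183  →  δ = -0.3563

δ = -0.3563, a = -0.1500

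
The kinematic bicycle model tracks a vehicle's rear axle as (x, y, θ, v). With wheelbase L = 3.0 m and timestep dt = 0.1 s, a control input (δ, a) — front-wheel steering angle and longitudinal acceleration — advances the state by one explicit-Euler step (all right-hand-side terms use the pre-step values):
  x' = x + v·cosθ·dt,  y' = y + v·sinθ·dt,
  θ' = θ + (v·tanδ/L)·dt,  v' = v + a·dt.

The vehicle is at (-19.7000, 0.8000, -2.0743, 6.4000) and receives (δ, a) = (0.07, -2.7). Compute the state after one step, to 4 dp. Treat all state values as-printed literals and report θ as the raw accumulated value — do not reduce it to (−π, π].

(-20.0088, 0.2394, -2.0593, 6.1300)

x' = -19.7000 + 6.4000·cos(-2.0743)·0.1 = -20.0088
y' = 0.8000 + 6.4000·sin(-2.0743)·0.1 = 0.2394
θ' = -2.0743 + (6.4000/3.0)·tan(0.07)·0.1 = -2.0593
v' = 6.4000 − 2.7000·0.1 = 6.1300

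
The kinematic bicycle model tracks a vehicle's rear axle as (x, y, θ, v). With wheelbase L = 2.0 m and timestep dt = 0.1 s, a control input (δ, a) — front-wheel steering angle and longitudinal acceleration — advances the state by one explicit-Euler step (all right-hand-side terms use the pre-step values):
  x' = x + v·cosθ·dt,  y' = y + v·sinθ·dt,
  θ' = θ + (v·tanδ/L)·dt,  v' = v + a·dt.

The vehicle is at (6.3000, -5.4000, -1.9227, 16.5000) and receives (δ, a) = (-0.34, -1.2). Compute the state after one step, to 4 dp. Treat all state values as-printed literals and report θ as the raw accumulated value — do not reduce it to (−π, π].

(5.7313, -6.9489, -2.2145, 16.3800)

x' = 6.3000 + 16.5000·cos(-1.9227)·0.1 = 5.7313
y' = -5.4000 + 16.5000·sin(-1.9227)·0.1 = -6.9489
θ' = -1.9227 + (16.5000/2.0)·tan(-0.34)·0.1 = -2.2145
v' = 16.5000 − 1.2000·0.1 = 16.3800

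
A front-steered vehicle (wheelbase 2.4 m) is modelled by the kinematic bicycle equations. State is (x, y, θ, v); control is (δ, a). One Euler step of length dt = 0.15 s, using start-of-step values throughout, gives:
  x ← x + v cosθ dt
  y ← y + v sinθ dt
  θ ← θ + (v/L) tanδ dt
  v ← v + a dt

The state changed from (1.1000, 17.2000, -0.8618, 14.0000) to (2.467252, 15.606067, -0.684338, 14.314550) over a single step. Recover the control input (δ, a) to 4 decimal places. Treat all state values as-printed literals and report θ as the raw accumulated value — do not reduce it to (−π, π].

δ = 0.2001, a = 2.0970

a = (v'−v)/dt = (0.314550)/0.15 = 2.0970
Δθ = θ'−θ = 0.177462;  (v·dt/L) = 14.0000·0.15/2.4 = 0.875000
tan δ = Δθ·L/(v·dt) = 0.202814  →  δ = 0.2001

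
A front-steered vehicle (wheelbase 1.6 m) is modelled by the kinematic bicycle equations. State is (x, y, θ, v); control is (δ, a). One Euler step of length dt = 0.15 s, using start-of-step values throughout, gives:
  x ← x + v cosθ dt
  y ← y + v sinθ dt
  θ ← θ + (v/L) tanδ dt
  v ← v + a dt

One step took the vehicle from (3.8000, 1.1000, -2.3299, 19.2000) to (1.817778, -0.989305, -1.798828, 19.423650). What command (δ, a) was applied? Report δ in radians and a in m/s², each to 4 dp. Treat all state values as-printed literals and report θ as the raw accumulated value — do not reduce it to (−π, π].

δ = 0.2869, a = 1.4910

a = (v'−v)/dt = (0.223650)/0.15 = 1.4910
Δθ = θ'−θ = 0.531072;  (v·dt/L) = 19.2000·0.15/1.6 = 1.800000
tan δ = Δθ·L/(v·dt) = 0.295040  →  δ = 0.2869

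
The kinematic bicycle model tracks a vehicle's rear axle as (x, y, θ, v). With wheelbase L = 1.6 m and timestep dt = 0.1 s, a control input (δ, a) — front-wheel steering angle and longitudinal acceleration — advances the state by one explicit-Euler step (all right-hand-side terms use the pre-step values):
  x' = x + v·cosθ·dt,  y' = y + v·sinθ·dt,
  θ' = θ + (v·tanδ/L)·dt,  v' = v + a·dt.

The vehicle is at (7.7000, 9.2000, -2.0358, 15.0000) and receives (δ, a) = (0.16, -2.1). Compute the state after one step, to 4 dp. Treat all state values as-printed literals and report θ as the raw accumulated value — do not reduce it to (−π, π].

x' = 7.7000 + 15.0000·cos(-2.0358)·0.1 = 7.0274
y' = 9.2000 + 15.0000·sin(-2.0358)·0.1 = 7.8593
θ' = -2.0358 + (15.0000/1.6)·tan(0.16)·0.1 = -1.8845
v' = 15.0000 − 2.1000·0.1 = 14.7900

(7.0274, 7.8593, -1.8845, 14.7900)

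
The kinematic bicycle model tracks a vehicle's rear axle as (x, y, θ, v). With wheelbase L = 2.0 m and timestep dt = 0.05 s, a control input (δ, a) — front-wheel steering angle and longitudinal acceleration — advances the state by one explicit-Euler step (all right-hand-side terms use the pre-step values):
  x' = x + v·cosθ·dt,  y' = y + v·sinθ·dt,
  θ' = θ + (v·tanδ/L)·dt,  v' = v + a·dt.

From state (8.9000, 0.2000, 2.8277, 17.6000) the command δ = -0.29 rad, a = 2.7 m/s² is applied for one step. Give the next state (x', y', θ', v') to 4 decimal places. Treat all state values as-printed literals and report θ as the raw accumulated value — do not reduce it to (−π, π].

(8.0630, 0.4717, 2.6964, 17.7350)

x' = 8.9000 + 17.6000·cos(2.8277)·0.05 = 8.0630
y' = 0.2000 + 17.6000·sin(2.8277)·0.05 = 0.4717
θ' = 2.8277 + (17.6000/2.0)·tan(-0.29)·0.05 = 2.6964
v' = 17.6000 + 2.7000·0.05 = 17.7350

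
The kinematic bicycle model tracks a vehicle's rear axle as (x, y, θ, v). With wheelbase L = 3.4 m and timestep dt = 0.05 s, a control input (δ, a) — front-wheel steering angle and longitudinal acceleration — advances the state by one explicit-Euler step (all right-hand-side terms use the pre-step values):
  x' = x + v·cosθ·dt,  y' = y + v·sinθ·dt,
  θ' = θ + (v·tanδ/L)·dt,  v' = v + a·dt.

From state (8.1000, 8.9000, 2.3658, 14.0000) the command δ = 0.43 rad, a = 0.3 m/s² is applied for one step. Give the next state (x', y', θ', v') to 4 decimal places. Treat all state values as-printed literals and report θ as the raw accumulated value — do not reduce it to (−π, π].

x' = 8.1000 + 14.0000·cos(2.3658)·0.05 = 7.6003
y' = 8.9000 + 14.0000·sin(2.3658)·0.05 = 9.3902
θ' = 2.3658 + (14.0000/3.4)·tan(0.43)·0.05 = 2.4602
v' = 14.0000 + 0.3000·0.05 = 14.0150

(7.6003, 9.3902, 2.4602, 14.0150)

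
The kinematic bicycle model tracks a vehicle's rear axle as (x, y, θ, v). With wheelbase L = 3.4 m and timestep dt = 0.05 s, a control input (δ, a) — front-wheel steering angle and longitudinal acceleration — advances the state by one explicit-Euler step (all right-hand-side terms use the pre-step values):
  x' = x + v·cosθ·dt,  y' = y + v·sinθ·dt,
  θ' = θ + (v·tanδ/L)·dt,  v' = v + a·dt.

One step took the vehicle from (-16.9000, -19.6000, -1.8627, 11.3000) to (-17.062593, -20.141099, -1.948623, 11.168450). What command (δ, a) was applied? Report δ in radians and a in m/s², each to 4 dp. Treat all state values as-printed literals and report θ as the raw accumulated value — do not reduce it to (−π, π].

δ = -0.4772, a = -2.6310

a = (v'−v)/dt = (-0.131550)/0.05 = -2.6310
Δθ = θ'−θ = -0.085923;  (v·dt/L) = 11.3000·0.05/3.4 = 0.166176
tan δ = Δθ·L/(v·dt) = -0.517059  →  δ = -0.4772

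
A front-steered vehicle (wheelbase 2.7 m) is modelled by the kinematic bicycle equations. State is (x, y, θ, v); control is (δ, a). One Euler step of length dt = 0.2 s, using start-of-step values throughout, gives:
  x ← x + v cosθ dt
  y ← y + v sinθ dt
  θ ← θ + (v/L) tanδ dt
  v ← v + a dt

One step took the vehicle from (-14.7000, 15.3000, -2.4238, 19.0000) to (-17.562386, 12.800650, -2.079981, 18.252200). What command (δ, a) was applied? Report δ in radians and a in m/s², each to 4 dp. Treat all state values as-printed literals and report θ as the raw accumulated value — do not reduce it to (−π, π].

δ = 0.2396, a = -3.7390

a = (v'−v)/dt = (-0.747800)/0.2 = -3.7390
Δθ = θ'−θ = 0.343819;  (v·dt/L) = 19.0000·0.2/2.7 = 1.407407
tan δ = Δθ·L/(v·dt) = 0.244292  →  δ = 0.2396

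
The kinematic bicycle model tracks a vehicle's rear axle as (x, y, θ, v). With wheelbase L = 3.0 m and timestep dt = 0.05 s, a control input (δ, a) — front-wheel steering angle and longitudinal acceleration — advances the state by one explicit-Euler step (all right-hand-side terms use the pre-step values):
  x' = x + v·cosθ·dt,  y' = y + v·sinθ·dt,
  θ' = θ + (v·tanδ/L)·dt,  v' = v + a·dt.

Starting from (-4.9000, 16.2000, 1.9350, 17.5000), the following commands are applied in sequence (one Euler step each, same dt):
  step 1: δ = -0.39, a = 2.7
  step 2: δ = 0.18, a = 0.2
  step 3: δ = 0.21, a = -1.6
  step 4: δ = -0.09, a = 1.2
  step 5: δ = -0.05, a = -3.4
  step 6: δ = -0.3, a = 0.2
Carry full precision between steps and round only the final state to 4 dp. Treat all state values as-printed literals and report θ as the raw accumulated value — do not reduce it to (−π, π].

after step 1 (δ=-0.39, a=2.7): (-5.211680, 17.017607, 1.815109, 17.635000)
after step 2 (δ=0.18, a=0.2): (-5.424966, 17.873172, 1.868593, 17.645000)
after step 3 (δ=0.21, a=-1.6): (-5.683831, 18.716590, 1.931275, 17.565000)
after step 4 (δ=-0.09, a=1.2): (-5.993608, 19.538394, 1.904856, 17.625000)
after step 5 (δ=-0.05, a=-3.4): (-6.282553, 20.370927, 1.890156, 17.455000)
after step 6 (δ=-0.3, a=0.2): (-6.556561, 21.199548, 1.800165, 17.465000)

(-6.5566, 21.1995, 1.8002, 17.4650)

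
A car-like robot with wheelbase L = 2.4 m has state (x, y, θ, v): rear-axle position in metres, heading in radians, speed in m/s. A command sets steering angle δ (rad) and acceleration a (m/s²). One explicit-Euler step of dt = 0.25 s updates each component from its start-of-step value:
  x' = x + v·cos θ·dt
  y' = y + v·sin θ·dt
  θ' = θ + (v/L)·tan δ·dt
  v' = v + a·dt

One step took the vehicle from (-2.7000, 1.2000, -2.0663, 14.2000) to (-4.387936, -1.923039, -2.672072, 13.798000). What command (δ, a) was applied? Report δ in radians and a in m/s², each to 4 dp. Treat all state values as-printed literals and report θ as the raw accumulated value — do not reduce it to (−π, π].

a = (v'−v)/dt = (-0.402000)/0.25 = -1.6080
Δθ = θ'−θ = -0.605772;  (v·dt/L) = 14.2000·0.25/2.4 = 1.479167
tan δ = Δθ·L/(v·dt) = -0.409536  →  δ = -0.3887

δ = -0.3887, a = -1.6080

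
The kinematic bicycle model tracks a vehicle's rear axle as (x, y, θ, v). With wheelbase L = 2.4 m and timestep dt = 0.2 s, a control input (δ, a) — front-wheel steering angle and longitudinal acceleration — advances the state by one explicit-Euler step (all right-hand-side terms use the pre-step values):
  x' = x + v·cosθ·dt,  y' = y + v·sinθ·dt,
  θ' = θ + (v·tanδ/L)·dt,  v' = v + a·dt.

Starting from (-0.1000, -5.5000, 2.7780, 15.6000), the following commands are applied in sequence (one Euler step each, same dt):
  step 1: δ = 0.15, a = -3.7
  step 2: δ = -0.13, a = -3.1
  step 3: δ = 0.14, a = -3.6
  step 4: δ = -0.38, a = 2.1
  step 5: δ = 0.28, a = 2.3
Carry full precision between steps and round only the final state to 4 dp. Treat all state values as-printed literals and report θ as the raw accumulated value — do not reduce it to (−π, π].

after step 1 (δ=0.15, a=-3.7): (-3.016031, -4.390421, 2.974476, 14.860000)
after step 2 (δ=-0.13, a=-3.1): (-5.946626, -3.896058, 2.812579, 14.240000)
after step 3 (δ=0.14, a=-3.6): (-8.641864, -2.975843, 2.979807, 13.520000)
after step 4 (δ=-0.38, a=2.1): (-11.310553, -2.540280, 2.529802, 13.940000)
after step 5 (δ=0.28, a=2.3): (-13.592867, -0.939035, 2.863844, 14.400000)

(-13.5929, -0.9390, 2.8638, 14.4000)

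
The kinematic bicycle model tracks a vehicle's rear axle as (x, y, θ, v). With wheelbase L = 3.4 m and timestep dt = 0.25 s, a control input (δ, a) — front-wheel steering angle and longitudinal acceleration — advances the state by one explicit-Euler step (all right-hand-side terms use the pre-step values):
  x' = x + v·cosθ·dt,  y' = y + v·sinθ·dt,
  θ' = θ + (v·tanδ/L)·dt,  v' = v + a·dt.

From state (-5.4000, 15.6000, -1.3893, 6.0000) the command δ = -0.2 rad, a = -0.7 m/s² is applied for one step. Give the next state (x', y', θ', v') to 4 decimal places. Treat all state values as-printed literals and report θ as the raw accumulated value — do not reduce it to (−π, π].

(-5.1292, 14.1246, -1.4787, 5.8250)

x' = -5.4000 + 6.0000·cos(-1.3893)·0.25 = -5.1292
y' = 15.6000 + 6.0000·sin(-1.3893)·0.25 = 14.1246
θ' = -1.3893 + (6.0000/3.4)·tan(-0.2)·0.25 = -1.4787
v' = 6.0000 − 0.7000·0.25 = 5.8250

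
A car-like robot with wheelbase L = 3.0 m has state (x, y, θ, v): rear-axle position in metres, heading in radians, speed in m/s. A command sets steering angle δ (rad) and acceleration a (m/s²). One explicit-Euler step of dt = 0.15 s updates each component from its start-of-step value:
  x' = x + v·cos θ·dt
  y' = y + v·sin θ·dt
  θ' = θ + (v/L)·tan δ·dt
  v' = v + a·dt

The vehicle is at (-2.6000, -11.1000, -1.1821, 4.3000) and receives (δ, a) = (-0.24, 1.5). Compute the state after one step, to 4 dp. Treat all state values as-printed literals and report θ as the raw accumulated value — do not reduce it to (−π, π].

x' = -2.6000 + 4.3000·cos(-1.1821)·0.15 = -2.3556
y' = -11.1000 + 4.3000·sin(-1.1821)·0.15 = -11.6969
θ' = -1.1821 + (4.3000/3.0)·tan(-0.24)·0.15 = -1.2347
v' = 4.3000 + 1.5000·0.15 = 4.5250

(-2.3556, -11.6969, -1.2347, 4.5250)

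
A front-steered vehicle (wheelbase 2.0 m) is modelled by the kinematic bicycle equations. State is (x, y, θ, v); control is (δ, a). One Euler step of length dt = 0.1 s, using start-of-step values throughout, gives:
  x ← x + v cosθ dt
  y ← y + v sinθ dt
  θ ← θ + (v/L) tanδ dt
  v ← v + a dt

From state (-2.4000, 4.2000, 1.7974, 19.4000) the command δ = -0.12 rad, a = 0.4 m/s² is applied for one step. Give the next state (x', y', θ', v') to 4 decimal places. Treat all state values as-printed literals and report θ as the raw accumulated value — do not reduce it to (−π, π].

x' = -2.4000 + 19.4000·cos(1.7974)·0.1 = -2.8359
y' = 4.2000 + 19.4000·sin(1.7974)·0.1 = 6.0904
θ' = 1.7974 + (19.4000/2.0)·tan(-0.12)·0.1 = 1.6804
v' = 19.4000 + 0.4000·0.1 = 19.4400

(-2.8359, 6.0904, 1.6804, 19.4400)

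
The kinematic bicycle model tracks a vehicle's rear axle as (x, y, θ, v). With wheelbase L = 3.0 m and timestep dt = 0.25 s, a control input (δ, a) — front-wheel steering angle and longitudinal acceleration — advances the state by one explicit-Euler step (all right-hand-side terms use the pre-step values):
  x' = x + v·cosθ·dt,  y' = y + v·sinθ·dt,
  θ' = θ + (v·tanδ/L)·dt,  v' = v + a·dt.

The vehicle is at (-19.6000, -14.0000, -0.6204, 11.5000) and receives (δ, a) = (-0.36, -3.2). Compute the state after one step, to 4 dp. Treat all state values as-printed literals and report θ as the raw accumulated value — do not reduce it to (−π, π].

x' = -19.6000 + 11.5000·cos(-0.6204)·0.25 = -17.2608
y' = -14.0000 + 11.5000·sin(-0.6204)·0.25 = -15.6714
θ' = -0.6204 + (11.5000/3.0)·tan(-0.36)·0.25 = -0.9811
v' = 11.5000 − 3.2000·0.25 = 10.7000

(-17.2608, -15.6714, -0.9811, 10.7000)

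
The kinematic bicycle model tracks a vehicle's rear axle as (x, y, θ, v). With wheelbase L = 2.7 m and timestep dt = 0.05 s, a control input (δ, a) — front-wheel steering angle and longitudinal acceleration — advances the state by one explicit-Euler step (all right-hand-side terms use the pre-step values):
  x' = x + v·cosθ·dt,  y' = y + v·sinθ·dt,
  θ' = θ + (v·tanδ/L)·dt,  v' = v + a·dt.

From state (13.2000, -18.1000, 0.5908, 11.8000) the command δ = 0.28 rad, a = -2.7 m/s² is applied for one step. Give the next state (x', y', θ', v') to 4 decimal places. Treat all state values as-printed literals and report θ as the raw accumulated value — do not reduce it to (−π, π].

(13.6900, -17.7714, 0.6536, 11.6650)

x' = 13.2000 + 11.8000·cos(0.5908)·0.05 = 13.6900
y' = -18.1000 + 11.8000·sin(0.5908)·0.05 = -17.7714
θ' = 0.5908 + (11.8000/2.7)·tan(0.28)·0.05 = 0.6536
v' = 11.8000 − 2.7000·0.05 = 11.6650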